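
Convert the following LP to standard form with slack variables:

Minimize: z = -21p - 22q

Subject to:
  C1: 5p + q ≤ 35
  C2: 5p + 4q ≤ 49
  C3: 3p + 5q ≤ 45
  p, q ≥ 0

min z = -21p - 22q

s.t.
  5p + q + s1 = 35
  5p + 4q + s2 = 49
  3p + 5q + s3 = 45
  p, q, s1, s2, s3 ≥ 0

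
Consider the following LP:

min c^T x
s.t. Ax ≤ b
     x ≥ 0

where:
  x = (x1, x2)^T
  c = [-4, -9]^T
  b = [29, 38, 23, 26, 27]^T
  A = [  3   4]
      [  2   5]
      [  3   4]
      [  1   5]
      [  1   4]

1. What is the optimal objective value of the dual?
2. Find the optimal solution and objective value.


1. -49
2. x1 = 1, x2 = 5, z = -49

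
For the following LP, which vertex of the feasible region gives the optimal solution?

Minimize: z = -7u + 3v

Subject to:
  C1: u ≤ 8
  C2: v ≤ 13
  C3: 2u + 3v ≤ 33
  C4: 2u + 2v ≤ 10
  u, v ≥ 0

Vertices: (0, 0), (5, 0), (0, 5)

Evaluate the objective at each vertex of the feasible region:
  z(0, 0) = 0
  z(5, 0) = -35  ←
  z(0, 5) = 15
The minimum is at u = 5, v = 0.

(5, 0)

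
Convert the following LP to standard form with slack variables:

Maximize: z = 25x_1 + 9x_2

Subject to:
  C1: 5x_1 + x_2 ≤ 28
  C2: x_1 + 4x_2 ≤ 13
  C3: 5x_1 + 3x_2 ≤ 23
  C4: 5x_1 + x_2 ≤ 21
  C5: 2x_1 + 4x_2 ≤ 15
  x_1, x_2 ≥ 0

max z = 25x_1 + 9x_2

s.t.
  5x_1 + x_2 + s1 = 28
  x_1 + 4x_2 + s2 = 13
  5x_1 + 3x_2 + s3 = 23
  5x_1 + x_2 + s4 = 21
  2x_1 + 4x_2 + s5 = 15
  x_1, x_2, s1, s2, s3, s4, s5 ≥ 0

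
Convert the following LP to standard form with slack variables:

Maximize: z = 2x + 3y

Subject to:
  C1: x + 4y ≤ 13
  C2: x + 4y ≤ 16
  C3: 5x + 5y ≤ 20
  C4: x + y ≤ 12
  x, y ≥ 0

max z = 2x + 3y

s.t.
  x + 4y + s1 = 13
  x + 4y + s2 = 16
  5x + 5y + s3 = 20
  x + y + s4 = 12
  x, y, s1, s2, s3, s4 ≥ 0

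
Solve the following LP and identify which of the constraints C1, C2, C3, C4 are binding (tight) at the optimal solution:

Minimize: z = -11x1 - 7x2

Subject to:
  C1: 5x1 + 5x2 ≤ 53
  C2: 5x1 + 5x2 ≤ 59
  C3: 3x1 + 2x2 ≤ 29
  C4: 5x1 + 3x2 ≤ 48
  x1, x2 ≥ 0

At x1 = 9, x2 = 1, compute slack b - a·x for each constraint:
  C1: 53 − 50 = 3  (slack)
  C2: 59 − 50 = 9  (slack)
  C3: 29 − 29 = 0  (binding)
  C4: 48 − 48 = 0  (binding)

Optimal: x1 = 9, x2 = 1
Binding: C3, C4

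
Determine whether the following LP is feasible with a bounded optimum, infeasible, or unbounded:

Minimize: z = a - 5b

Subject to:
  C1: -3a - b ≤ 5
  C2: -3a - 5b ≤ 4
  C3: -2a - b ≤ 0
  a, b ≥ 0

Unbounded (objective can decrease without bound)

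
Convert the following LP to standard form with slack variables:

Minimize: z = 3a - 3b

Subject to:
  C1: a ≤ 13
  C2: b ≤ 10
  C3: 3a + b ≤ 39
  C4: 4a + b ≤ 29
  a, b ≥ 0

min z = 3a - 3b

s.t.
  a + s1 = 13
  b + s2 = 10
  3a + b + s3 = 39
  4a + b + s4 = 29
  a, b, s1, s2, s3, s4 ≥ 0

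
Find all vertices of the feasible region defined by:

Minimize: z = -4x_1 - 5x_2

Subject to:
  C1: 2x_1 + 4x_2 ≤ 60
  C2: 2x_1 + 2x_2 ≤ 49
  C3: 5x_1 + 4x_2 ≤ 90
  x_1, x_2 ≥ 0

(0, 0), (18, 0), (10, 10), (0, 15)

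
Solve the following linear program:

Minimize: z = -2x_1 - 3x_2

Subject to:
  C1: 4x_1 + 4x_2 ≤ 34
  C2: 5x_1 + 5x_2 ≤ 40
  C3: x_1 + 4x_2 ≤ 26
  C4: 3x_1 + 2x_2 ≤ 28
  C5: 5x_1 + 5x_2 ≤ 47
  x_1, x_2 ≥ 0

Evaluate the objective at each vertex of the feasible region:
  z(0, 0) = 0
  z(8, 0) = -16
  z(2, 6) = -22  ←
  z(0, 6.5) = -19.5
The minimum is at x_1 = 2, x_2 = 6.

x_1 = 2, x_2 = 6, z = -22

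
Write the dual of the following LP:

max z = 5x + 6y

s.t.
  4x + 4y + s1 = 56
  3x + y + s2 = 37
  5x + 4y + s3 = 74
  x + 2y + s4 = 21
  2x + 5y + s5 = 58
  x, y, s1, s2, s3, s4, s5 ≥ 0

Primal max cᵀx s.t. Ax ≤ b, x ≥ 0  →  Dual min bᵀy s.t. Aᵀy ≥ c, y ≥ 0.

Minimize: z = 56y1 + 37y2 + 74y3 + 21y4 + 58y5

Subject to:
  4y1 + 3y2 + 5y3 + y4 + 2y5 ≥ 5
  4y1 + y2 + 4y3 + 2y4 + 5y5 ≥ 6
  y1, y2, y3, y4, y5 ≥ 0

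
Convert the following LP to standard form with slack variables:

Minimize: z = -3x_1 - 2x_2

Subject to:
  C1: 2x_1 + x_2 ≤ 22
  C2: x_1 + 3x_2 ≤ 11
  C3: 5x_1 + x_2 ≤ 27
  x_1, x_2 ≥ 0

min z = -3x_1 - 2x_2

s.t.
  2x_1 + x_2 + s1 = 22
  x_1 + 3x_2 + s2 = 11
  5x_1 + x_2 + s3 = 27
  x_1, x_2, s1, s2, s3 ≥ 0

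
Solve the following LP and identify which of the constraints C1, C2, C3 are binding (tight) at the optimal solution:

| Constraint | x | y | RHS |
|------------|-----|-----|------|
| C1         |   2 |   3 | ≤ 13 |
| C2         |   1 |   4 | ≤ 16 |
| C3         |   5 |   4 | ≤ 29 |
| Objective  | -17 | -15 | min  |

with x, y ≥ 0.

At x = 5, y = 1, compute slack b - a·x for each constraint:
  C1: 13 − 13 = 0  (binding)
  C2: 16 − 9 = 7  (slack)
  C3: 29 − 29 = 0  (binding)

Optimal: x = 5, y = 1
Binding: C1, C3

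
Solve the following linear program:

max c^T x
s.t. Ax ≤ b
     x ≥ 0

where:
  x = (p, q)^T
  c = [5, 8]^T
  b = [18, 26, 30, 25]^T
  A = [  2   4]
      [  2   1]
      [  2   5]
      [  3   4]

Evaluate the objective at each vertex of the feasible region:
  z(0, 0) = 0
  z(8.333, 0) = 41.67
  z(7, 1) = 43  ←
  z(0, 4.5) = 36
The maximum is at p = 7, q = 1.

p = 7, q = 1, z = 43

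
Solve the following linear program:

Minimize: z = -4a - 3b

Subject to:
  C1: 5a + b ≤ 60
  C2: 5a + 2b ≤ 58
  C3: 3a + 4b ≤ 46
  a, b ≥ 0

Evaluate the objective at each vertex of the feasible region:
  z(0, 0) = 0
  z(11.6, 0) = -46.4
  z(10, 4) = -52  ←
  z(0, 11.5) = -34.5
The minimum is at a = 10, b = 4.

a = 10, b = 4, z = -52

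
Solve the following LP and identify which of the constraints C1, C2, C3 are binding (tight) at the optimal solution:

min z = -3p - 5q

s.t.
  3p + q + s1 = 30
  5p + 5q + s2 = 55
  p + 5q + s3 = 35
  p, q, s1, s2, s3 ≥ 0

At p = 5, q = 6, compute slack b - a·x for each constraint:
  C1: 30 − 21 = 9  (slack)
  C2: 55 − 55 = 0  (binding)
  C3: 35 − 35 = 0  (binding)

Optimal: p = 5, q = 6
Binding: C2, C3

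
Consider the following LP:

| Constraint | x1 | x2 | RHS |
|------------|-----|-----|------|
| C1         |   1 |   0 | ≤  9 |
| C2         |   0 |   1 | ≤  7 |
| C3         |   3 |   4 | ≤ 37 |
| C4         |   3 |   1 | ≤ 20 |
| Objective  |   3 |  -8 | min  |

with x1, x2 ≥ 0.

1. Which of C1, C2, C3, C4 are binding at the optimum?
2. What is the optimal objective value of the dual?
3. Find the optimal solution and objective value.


1. C2
2. -56
3. x1 = 0, x2 = 7, z = -56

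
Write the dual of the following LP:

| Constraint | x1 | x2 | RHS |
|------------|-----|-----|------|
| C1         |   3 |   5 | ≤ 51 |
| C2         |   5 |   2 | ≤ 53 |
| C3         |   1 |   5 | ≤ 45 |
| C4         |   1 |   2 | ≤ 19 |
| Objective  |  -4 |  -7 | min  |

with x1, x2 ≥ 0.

Primal min cᵀx s.t. Ax ≤ b, x ≥ 0  →  Dual max −bᵀy s.t. Aᵀy ≥ −c, y ≥ 0.

Maximize: z = -51y1 - 53y2 - 45y3 - 19y4

Subject to:
  3y1 + 5y2 + y3 + y4 ≥ 4
  5y1 + 2y2 + 5y3 + 2y4 ≥ 7
  y1, y2, y3, y4 ≥ 0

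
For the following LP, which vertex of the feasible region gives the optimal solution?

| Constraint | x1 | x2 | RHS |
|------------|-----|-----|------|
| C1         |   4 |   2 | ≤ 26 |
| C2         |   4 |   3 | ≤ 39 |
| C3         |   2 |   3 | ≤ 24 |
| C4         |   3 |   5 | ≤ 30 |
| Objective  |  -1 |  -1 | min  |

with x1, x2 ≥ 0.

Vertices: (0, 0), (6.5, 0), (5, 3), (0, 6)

Evaluate the objective at each vertex of the feasible region:
  z(0, 0) = 0
  z(6.5, 0) = -6.5
  z(5, 3) = -8  ←
  z(0, 6) = -6
The minimum is at x1 = 5, x2 = 3.

(5, 3)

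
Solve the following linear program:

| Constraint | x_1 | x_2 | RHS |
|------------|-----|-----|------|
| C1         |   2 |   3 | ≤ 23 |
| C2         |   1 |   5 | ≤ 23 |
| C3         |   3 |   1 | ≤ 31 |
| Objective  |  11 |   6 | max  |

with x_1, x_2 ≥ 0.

Evaluate the objective at each vertex of the feasible region:
  z(0, 0) = 0
  z(10.33, 0) = 113.7
  z(10, 1) = 116  ←
  z(6.571, 3.286) = 92
  z(0, 4.6) = 27.6
The maximum is at x_1 = 10, x_2 = 1.

x_1 = 10, x_2 = 1, z = 116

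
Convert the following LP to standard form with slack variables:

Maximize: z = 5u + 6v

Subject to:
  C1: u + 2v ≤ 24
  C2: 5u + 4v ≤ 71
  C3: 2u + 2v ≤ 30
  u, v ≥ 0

max z = 5u + 6v

s.t.
  u + 2v + s1 = 24
  5u + 4v + s2 = 71
  2u + 2v + s3 = 30
  u, v, s1, s2, s3 ≥ 0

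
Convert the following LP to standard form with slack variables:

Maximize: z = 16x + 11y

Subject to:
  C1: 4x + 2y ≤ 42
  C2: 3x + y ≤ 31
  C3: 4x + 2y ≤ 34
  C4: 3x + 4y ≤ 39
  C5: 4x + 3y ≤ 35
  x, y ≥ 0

max z = 16x + 11y

s.t.
  4x + 2y + s1 = 42
  3x + y + s2 = 31
  4x + 2y + s3 = 34
  3x + 4y + s4 = 39
  4x + 3y + s5 = 35
  x, y, s1, s2, s3, s4, s5 ≥ 0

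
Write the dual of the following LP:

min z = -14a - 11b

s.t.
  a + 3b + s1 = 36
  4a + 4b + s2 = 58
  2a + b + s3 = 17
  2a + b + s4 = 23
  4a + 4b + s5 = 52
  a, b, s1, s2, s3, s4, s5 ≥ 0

Primal min cᵀx s.t. Ax ≤ b, x ≥ 0  →  Dual max −bᵀy s.t. Aᵀy ≥ −c, y ≥ 0.

Maximize: z = -36y1 - 58y2 - 17y3 - 23y4 - 52y5

Subject to:
  y1 + 4y2 + 2y3 + 2y4 + 4y5 ≥ 14
  3y1 + 4y2 + y3 + y4 + 4y5 ≥ 11
  y1, y2, y3, y4, y5 ≥ 0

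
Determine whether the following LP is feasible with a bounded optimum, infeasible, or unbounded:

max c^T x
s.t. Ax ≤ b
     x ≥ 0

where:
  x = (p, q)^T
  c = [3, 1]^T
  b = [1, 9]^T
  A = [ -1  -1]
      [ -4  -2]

Unbounded (objective can increase without bound)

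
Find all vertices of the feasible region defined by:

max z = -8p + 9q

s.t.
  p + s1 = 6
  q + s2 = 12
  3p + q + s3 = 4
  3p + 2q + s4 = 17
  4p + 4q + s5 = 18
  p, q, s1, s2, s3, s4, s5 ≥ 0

(0, 0), (1.333, 0), (0, 4)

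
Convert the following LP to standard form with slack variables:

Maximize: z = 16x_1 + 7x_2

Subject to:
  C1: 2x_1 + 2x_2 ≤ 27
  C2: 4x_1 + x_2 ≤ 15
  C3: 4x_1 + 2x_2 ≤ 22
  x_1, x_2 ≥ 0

max z = 16x_1 + 7x_2

s.t.
  2x_1 + 2x_2 + s1 = 27
  4x_1 + x_2 + s2 = 15
  4x_1 + 2x_2 + s3 = 22
  x_1, x_2, s1, s2, s3 ≥ 0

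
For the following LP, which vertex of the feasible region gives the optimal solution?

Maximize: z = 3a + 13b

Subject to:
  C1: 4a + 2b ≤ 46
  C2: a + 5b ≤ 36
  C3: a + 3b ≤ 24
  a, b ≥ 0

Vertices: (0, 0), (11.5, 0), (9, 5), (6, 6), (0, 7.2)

Evaluate the objective at each vertex of the feasible region:
  z(0, 0) = 0
  z(11.5, 0) = 34.5
  z(9, 5) = 92
  z(6, 6) = 96  ←
  z(0, 7.2) = 93.6
The maximum is at a = 6, b = 6.

(6, 6)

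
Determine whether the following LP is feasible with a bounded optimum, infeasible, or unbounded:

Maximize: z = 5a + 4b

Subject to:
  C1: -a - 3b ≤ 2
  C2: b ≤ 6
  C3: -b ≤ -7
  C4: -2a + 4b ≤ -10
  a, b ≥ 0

Infeasible (no feasible solution exists)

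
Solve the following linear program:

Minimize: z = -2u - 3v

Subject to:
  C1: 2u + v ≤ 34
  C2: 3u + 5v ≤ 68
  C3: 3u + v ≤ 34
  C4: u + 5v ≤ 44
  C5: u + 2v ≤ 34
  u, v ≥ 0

Evaluate the objective at each vertex of the feasible region:
  z(0, 0) = 0
  z(11.33, 0) = -22.67
  z(9, 7) = -39  ←
  z(0, 8.8) = -26.4
The minimum is at u = 9, v = 7.

u = 9, v = 7, z = -39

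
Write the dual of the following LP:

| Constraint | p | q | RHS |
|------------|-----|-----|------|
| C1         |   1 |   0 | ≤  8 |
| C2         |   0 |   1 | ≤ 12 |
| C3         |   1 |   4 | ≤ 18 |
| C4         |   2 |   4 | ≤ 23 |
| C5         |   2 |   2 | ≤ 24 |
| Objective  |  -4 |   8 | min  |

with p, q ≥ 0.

Primal min cᵀx s.t. Ax ≤ b, x ≥ 0  →  Dual max −bᵀy s.t. Aᵀy ≥ −c, y ≥ 0.

Maximize: z = -8y1 - 12y2 - 18y3 - 23y4 - 24y5

Subject to:
  y1 + y3 + 2y4 + 2y5 ≥ 4
  y2 + 4y3 + 4y4 + 2y5 ≥ -8
  y1, y2, y3, y4, y5 ≥ 0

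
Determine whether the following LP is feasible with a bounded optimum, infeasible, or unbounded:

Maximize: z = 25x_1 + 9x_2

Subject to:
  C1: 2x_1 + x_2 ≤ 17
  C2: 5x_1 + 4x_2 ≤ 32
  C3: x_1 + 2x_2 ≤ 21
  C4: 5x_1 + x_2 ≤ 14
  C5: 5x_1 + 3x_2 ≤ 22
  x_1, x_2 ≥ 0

Feasible with a bounded optimal solution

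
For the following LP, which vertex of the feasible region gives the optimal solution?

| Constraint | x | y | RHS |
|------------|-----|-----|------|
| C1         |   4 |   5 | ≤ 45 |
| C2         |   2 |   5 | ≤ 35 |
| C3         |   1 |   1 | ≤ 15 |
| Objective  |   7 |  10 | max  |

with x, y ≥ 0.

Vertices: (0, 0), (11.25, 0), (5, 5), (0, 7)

Evaluate the objective at each vertex of the feasible region:
  z(0, 0) = 0
  z(11.25, 0) = 78.75
  z(5, 5) = 85  ←
  z(0, 7) = 70
The maximum is at x = 5, y = 5.

(5, 5)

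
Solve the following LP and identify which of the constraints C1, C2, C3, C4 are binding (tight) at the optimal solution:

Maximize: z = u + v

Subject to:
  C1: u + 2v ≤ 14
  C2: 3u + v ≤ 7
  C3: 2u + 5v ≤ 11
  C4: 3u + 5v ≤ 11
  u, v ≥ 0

At u = 2, v = 1, compute slack b - a·x for each constraint:
  C1: 14 − 4 = 10  (slack)
  C2: 7 − 7 = 0  (binding)
  C3: 11 − 9 = 2  (slack)
  C4: 11 − 11 = 0  (binding)

Optimal: u = 2, v = 1
Binding: C2, C4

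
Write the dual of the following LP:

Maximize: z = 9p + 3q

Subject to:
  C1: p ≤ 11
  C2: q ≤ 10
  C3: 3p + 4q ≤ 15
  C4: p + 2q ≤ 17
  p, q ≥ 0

Primal max cᵀx s.t. Ax ≤ b, x ≥ 0  →  Dual min bᵀy s.t. Aᵀy ≥ c, y ≥ 0.

Minimize: z = 11y1 + 10y2 + 15y3 + 17y4

Subject to:
  y1 + 3y3 + y4 ≥ 9
  y2 + 4y3 + 2y4 ≥ 3
  y1, y2, y3, y4 ≥ 0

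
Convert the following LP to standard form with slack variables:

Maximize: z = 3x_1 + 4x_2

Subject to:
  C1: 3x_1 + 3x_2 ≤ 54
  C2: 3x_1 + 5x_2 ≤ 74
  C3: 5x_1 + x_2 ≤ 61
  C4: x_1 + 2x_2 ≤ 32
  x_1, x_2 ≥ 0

max z = 3x_1 + 4x_2

s.t.
  3x_1 + 3x_2 + s1 = 54
  3x_1 + 5x_2 + s2 = 74
  5x_1 + x_2 + s3 = 61
  x_1 + 2x_2 + s4 = 32
  x_1, x_2, s1, s2, s3, s4 ≥ 0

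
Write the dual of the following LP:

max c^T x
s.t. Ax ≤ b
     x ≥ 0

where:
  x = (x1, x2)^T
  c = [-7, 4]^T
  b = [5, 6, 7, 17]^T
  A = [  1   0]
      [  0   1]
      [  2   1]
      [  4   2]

Primal max cᵀx s.t. Ax ≤ b, x ≥ 0  →  Dual min bᵀy s.t. Aᵀy ≥ c, y ≥ 0.

Minimize: z = 5y1 + 6y2 + 7y3 + 17y4

Subject to:
  y1 + 2y3 + 4y4 ≥ -7
  y2 + y3 + 2y4 ≥ 4
  y1, y2, y3, y4 ≥ 0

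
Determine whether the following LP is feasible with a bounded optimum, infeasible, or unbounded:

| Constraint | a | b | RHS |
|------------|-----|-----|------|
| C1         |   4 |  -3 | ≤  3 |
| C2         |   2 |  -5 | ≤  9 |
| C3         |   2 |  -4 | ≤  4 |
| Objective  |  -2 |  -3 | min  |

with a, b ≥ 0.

Unbounded (objective can decrease without bound)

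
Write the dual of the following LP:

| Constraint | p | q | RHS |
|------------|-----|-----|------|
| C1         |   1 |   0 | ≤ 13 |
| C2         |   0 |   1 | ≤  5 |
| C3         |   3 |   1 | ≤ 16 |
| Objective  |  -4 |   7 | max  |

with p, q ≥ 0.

Primal max cᵀx s.t. Ax ≤ b, x ≥ 0  →  Dual min bᵀy s.t. Aᵀy ≥ c, y ≥ 0.

Minimize: z = 13y1 + 5y2 + 16y3

Subject to:
  y1 + 3y3 ≥ -4
  y2 + y3 ≥ 7
  y1, y2, y3 ≥ 0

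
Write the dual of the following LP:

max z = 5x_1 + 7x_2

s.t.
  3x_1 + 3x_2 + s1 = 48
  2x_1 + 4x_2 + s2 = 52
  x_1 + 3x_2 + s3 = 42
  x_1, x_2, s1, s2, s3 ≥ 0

Primal max cᵀx s.t. Ax ≤ b, x ≥ 0  →  Dual min bᵀy s.t. Aᵀy ≥ c, y ≥ 0.

Minimize: z = 48y1 + 52y2 + 42y3

Subject to:
  3y1 + 2y2 + y3 ≥ 5
  3y1 + 4y2 + 3y3 ≥ 7
  y1, y2, y3 ≥ 0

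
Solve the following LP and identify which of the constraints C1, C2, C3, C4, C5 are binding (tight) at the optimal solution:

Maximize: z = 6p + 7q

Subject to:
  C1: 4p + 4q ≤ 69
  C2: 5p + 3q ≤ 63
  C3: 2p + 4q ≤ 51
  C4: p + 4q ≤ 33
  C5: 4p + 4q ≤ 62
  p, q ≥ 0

At p = 9, q = 6, compute slack b - a·x for each constraint:
  C1: 69 − 60 = 9  (slack)
  C2: 63 − 63 = 0  (binding)
  C3: 51 − 42 = 9  (slack)
  C4: 33 − 33 = 0  (binding)
  C5: 62 − 60 = 2  (slack)

Optimal: p = 9, q = 6
Binding: C2, C4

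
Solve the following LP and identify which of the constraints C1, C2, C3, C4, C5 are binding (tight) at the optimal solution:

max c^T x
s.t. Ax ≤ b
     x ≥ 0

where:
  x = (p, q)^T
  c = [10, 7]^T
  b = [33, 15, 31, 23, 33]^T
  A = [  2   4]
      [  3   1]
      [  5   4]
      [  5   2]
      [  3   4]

At p = 3, q = 4, compute slack b - a·x for each constraint:
  C1: 33 − 22 = 11  (slack)
  C2: 15 − 13 = 2  (slack)
  C3: 31 − 31 = 0  (binding)
  C4: 23 − 23 = 0  (binding)
  C5: 33 − 25 = 8  (slack)

Optimal: p = 3, q = 4
Binding: C3, C4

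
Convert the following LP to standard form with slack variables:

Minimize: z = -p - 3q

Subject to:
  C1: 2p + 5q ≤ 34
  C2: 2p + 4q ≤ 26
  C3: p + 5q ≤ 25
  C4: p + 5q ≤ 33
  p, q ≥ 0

min z = -p - 3q

s.t.
  2p + 5q + s1 = 34
  2p + 4q + s2 = 26
  p + 5q + s3 = 25
  p + 5q + s4 = 33
  p, q, s1, s2, s3, s4 ≥ 0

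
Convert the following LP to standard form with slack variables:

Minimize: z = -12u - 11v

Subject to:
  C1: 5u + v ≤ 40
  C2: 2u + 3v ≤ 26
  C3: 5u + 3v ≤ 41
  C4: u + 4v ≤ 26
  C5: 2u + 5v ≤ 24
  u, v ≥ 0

min z = -12u - 11v

s.t.
  5u + v + s1 = 40
  2u + 3v + s2 = 26
  5u + 3v + s3 = 41
  u + 4v + s4 = 26
  2u + 5v + s5 = 24
  u, v, s1, s2, s3, s4, s5 ≥ 0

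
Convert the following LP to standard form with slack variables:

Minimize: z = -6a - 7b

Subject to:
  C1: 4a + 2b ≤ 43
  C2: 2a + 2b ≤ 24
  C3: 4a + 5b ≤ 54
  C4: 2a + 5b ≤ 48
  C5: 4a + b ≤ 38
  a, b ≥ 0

min z = -6a - 7b

s.t.
  4a + 2b + s1 = 43
  2a + 2b + s2 = 24
  4a + 5b + s3 = 54
  2a + 5b + s4 = 48
  4a + b + s5 = 38
  a, b, s1, s2, s3, s4, s5 ≥ 0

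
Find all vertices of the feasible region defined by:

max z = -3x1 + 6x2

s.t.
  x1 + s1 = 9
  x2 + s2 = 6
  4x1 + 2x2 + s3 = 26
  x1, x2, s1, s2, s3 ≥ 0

(0, 0), (6.5, 0), (3.5, 6), (0, 6)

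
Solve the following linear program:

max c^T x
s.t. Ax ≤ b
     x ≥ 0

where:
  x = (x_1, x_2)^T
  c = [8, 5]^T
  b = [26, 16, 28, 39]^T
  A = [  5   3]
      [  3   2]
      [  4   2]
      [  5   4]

Evaluate the objective at each vertex of the feasible region:
  z(0, 0) = 0
  z(5.2, 0) = 41.6
  z(4, 2) = 42  ←
  z(0, 8) = 40
The maximum is at x_1 = 4, x_2 = 2.

x_1 = 4, x_2 = 2, z = 42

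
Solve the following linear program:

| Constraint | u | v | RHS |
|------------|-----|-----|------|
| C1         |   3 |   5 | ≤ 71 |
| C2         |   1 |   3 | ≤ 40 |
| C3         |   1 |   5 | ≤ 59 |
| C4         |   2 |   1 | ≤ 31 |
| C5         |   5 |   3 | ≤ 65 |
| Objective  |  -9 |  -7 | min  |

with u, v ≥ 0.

Evaluate the objective at each vertex of the feasible region:
  z(0, 0) = 0
  z(13, 0) = -117
  z(7, 10) = -133  ←
  z(6, 10.6) = -128.2
  z(0, 11.8) = -82.6
The minimum is at u = 7, v = 10.

u = 7, v = 10, z = -133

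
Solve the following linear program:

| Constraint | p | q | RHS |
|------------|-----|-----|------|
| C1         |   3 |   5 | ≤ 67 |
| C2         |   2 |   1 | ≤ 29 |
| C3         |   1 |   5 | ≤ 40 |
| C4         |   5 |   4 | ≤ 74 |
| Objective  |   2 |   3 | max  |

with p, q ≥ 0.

Evaluate the objective at each vertex of the feasible region:
  z(0, 0) = 0
  z(14.5, 0) = 29
  z(14, 1) = 31
  z(10, 6) = 38  ←
  z(0, 8) = 24
The maximum is at p = 10, q = 6.

p = 10, q = 6, z = 38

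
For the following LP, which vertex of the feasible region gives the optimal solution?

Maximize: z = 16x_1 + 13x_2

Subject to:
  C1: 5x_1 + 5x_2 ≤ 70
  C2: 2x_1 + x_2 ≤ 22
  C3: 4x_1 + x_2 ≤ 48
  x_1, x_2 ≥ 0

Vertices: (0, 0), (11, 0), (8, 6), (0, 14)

Evaluate the objective at each vertex of the feasible region:
  z(0, 0) = 0
  z(11, 0) = 176
  z(8, 6) = 206  ←
  z(0, 14) = 182
The maximum is at x_1 = 8, x_2 = 6.

(8, 6)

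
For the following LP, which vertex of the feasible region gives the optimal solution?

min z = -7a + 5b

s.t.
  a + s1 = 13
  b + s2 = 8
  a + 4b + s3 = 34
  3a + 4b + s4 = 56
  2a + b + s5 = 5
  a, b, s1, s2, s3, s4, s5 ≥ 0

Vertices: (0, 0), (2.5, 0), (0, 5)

Evaluate the objective at each vertex of the feasible region:
  z(0, 0) = 0
  z(2.5, 0) = -17.5  ←
  z(0, 5) = 25
The minimum is at a = 2.5, b = 0.

(2.5, 0)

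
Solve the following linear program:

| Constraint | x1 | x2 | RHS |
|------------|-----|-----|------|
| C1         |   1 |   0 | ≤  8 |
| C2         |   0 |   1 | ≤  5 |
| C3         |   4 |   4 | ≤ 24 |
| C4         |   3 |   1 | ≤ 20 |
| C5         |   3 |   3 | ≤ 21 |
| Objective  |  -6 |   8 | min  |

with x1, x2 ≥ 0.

Evaluate the objective at each vertex of the feasible region:
  z(0, 0) = 0
  z(6, 0) = -36  ←
  z(1, 5) = 34
  z(0, 5) = 40
The minimum is at x1 = 6, x2 = 0.

x1 = 6, x2 = 0, z = -36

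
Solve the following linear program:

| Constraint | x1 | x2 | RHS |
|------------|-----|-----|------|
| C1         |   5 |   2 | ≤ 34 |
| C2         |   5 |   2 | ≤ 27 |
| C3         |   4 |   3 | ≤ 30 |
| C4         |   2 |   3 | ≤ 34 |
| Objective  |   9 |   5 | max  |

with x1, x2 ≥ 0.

Evaluate the objective at each vertex of the feasible region:
  z(0, 0) = 0
  z(5.4, 0) = 48.6
  z(3, 6) = 57  ←
  z(0, 10) = 50
The maximum is at x1 = 3, x2 = 6.

x1 = 3, x2 = 6, z = 57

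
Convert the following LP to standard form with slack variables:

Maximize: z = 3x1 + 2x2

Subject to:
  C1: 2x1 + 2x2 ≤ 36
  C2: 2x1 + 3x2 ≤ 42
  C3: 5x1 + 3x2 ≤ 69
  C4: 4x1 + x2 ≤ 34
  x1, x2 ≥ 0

max z = 3x1 + 2x2

s.t.
  2x1 + 2x2 + s1 = 36
  2x1 + 3x2 + s2 = 42
  5x1 + 3x2 + s3 = 69
  4x1 + x2 + s4 = 34
  x1, x2, s1, s2, s3, s4 ≥ 0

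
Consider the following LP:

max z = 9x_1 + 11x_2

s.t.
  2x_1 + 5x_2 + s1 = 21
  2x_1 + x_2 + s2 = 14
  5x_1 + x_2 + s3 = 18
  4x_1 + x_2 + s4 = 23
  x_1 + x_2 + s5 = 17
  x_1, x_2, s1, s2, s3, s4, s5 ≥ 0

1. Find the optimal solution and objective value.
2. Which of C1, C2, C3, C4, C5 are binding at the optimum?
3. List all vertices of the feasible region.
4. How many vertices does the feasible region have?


1. x_1 = 3, x_2 = 3, z = 60
2. C1, C3
3. (0, 0), (3.6, 0), (3, 3), (0, 4.2)
4. 4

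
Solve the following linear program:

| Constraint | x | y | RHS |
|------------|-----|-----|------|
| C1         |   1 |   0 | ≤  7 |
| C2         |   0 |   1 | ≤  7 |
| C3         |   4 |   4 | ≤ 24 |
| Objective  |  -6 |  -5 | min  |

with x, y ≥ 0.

Evaluate the objective at each vertex of the feasible region:
  z(0, 0) = 0
  z(6, 0) = -36  ←
  z(0, 6) = -30
The minimum is at x = 6, y = 0.

x = 6, y = 0, z = -36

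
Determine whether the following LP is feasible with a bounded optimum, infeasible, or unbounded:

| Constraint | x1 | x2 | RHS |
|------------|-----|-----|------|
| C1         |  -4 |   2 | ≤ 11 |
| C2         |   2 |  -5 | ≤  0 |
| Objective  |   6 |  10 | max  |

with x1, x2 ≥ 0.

Unbounded (objective can increase without bound)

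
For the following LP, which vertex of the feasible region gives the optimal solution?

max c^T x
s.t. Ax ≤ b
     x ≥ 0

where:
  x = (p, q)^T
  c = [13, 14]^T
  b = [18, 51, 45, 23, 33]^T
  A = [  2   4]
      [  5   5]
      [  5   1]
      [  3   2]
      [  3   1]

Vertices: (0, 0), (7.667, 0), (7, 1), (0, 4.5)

Evaluate the objective at each vertex of the feasible region:
  z(0, 0) = 0
  z(7.667, 0) = 99.67
  z(7, 1) = 105  ←
  z(0, 4.5) = 63
The maximum is at p = 7, q = 1.

(7, 1)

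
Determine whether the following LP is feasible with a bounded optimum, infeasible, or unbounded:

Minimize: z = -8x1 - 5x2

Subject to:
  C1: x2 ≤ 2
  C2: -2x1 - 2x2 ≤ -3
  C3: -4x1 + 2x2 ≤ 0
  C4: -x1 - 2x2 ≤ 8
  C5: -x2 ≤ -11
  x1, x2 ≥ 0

Infeasible (no feasible solution exists)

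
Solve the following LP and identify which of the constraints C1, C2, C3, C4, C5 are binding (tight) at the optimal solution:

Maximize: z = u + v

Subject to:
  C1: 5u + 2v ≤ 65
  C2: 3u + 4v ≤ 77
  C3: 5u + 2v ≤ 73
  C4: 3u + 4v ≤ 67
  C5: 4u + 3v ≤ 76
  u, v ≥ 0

At u = 9, v = 10, compute slack b - a·x for each constraint:
  C1: 65 − 65 = 0  (binding)
  C2: 77 − 67 = 10  (slack)
  C3: 73 − 65 = 8  (slack)
  C4: 67 − 67 = 0  (binding)
  C5: 76 − 66 = 10  (slack)

Optimal: u = 9, v = 10
Binding: C1, C4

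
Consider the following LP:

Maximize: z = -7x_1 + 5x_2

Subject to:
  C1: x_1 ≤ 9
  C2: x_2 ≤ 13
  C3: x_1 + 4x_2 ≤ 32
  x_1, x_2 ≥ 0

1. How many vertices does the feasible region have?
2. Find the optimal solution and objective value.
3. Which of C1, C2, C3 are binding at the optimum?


1. 4
2. x_1 = 0, x_2 = 8, z = 40
3. C3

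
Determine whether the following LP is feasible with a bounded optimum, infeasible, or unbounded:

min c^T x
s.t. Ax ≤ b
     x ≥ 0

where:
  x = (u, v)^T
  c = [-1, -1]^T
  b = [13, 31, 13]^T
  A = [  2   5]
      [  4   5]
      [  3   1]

Feasible with a bounded optimal solution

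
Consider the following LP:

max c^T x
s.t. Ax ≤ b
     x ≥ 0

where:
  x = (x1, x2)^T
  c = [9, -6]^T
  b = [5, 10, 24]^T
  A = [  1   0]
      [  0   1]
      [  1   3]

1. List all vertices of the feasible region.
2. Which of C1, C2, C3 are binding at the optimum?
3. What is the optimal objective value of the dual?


1. (0, 0), (5, 0), (5, 6.333), (0, 8)
2. C1
3. 45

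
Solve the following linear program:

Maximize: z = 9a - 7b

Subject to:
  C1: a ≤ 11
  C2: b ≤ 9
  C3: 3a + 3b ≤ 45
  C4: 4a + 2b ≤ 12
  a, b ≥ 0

Evaluate the objective at each vertex of the feasible region:
  z(0, 0) = 0
  z(3, 0) = 27  ←
  z(0, 6) = -42
The maximum is at a = 3, b = 0.

a = 3, b = 0, z = 27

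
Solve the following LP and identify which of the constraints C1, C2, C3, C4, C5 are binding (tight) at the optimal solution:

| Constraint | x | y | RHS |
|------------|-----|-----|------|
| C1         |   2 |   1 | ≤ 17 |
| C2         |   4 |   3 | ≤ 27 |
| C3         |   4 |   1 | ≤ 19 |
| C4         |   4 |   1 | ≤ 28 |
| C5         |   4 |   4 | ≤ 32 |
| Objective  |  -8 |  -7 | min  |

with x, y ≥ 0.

At x = 3, y = 5, compute slack b - a·x for each constraint:
  C1: 17 − 11 = 6  (slack)
  C2: 27 − 27 = 0  (binding)
  C3: 19 − 17 = 2  (slack)
  C4: 28 − 17 = 11  (slack)
  C5: 32 − 32 = 0  (binding)

Optimal: x = 3, y = 5
Binding: C2, C5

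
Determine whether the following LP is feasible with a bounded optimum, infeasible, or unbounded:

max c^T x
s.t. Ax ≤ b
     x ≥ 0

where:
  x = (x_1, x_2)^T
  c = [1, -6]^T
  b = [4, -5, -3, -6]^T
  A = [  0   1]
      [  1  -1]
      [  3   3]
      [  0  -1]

Infeasible (no feasible solution exists)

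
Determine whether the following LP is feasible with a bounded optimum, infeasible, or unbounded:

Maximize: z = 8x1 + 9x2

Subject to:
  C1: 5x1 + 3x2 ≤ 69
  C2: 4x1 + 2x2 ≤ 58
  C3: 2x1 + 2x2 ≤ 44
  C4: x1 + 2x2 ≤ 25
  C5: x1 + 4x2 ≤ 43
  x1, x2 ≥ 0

Feasible with a bounded optimal solution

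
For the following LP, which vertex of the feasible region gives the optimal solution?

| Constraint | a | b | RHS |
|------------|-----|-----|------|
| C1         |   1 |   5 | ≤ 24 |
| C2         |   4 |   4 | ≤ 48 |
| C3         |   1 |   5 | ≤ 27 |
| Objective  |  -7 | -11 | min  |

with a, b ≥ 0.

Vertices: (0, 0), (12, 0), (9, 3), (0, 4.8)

Evaluate the objective at each vertex of the feasible region:
  z(0, 0) = 0
  z(12, 0) = -84
  z(9, 3) = -96  ←
  z(0, 4.8) = -52.8
The minimum is at a = 9, b = 3.

(9, 3)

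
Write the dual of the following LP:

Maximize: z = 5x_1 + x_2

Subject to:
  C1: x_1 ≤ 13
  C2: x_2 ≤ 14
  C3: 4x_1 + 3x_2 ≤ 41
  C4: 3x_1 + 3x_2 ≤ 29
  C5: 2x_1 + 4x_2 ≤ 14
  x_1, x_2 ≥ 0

Primal max cᵀx s.t. Ax ≤ b, x ≥ 0  →  Dual min bᵀy s.t. Aᵀy ≥ c, y ≥ 0.

Minimize: z = 13y1 + 14y2 + 41y3 + 29y4 + 14y5

Subject to:
  y1 + 4y3 + 3y4 + 2y5 ≥ 5
  y2 + 3y3 + 3y4 + 4y5 ≥ 1
  y1, y2, y3, y4, y5 ≥ 0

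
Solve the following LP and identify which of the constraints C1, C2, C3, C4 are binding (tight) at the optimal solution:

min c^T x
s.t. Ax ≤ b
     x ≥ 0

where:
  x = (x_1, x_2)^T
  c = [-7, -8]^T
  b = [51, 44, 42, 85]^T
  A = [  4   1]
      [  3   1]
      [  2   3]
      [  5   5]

At x_1 = 9, x_2 = 8, compute slack b - a·x for each constraint:
  C1: 51 − 44 = 7  (slack)
  C2: 44 − 35 = 9  (slack)
  C3: 42 − 42 = 0  (binding)
  C4: 85 − 85 = 0  (binding)

Optimal: x_1 = 9, x_2 = 8
Binding: C3, C4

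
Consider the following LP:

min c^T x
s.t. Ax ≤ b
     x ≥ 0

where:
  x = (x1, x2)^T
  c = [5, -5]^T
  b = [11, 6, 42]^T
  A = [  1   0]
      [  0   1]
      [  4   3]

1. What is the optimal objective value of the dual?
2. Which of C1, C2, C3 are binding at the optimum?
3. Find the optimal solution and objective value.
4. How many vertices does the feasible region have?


1. -30
2. C2
3. x1 = 0, x2 = 6, z = -30
4. 4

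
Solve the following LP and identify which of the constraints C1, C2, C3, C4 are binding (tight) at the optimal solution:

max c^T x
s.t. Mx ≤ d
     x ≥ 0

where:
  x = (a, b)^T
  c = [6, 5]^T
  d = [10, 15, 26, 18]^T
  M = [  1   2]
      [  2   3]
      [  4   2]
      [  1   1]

At a = 6, b = 1, compute slack b - a·x for each constraint:
  C1: 10 − 8 = 2  (slack)
  C2: 15 − 15 = 0  (binding)
  C3: 26 − 26 = 0  (binding)
  C4: 18 − 7 = 11  (slack)

Optimal: a = 6, b = 1
Binding: C2, C3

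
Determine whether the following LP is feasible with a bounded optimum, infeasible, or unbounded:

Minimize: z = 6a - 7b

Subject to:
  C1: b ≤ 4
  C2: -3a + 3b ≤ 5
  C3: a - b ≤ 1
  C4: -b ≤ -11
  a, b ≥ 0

Infeasible (no feasible solution exists)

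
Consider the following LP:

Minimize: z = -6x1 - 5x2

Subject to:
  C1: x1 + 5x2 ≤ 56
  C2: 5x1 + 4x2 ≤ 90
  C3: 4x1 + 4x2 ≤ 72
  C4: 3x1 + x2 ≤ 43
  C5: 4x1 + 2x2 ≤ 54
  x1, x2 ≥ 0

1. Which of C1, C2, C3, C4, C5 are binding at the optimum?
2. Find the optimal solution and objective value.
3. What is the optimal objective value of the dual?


1. C3, C5
2. x1 = 9, x2 = 9, z = -99
3. -99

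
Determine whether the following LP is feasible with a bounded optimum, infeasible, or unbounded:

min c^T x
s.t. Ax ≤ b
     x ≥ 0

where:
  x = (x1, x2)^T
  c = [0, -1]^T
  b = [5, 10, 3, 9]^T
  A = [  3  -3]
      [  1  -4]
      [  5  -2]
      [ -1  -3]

Unbounded (objective can decrease without bound)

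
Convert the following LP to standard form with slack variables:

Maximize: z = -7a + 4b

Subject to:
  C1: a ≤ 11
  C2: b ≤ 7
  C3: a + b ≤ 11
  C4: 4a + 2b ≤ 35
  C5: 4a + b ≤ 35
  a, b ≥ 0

max z = -7a + 4b

s.t.
  a + s1 = 11
  b + s2 = 7
  a + b + s3 = 11
  4a + 2b + s4 = 35
  4a + b + s5 = 35
  a, b, s1, s2, s3, s4, s5 ≥ 0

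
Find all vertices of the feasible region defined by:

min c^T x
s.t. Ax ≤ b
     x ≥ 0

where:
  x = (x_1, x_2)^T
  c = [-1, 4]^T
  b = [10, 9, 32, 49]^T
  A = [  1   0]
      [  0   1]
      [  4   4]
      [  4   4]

(0, 0), (8, 0), (0, 8)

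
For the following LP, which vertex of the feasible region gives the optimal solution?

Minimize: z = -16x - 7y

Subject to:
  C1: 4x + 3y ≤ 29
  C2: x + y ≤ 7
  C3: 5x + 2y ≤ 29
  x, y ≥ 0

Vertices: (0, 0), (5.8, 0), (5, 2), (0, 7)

Evaluate the objective at each vertex of the feasible region:
  z(0, 0) = 0
  z(5.8, 0) = -92.8
  z(5, 2) = -94  ←
  z(0, 7) = -49
The minimum is at x = 5, y = 2.

(5, 2)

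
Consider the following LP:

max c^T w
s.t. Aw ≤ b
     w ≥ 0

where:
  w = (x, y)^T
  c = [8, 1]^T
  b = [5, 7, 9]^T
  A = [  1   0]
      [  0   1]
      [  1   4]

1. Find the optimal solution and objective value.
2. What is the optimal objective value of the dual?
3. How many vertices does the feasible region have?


1. x = 5, y = 1, z = 41
2. 41
3. 4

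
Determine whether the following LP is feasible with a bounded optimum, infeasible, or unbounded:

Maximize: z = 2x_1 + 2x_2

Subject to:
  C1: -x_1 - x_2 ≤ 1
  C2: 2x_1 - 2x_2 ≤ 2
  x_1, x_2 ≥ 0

Unbounded (objective can increase without bound)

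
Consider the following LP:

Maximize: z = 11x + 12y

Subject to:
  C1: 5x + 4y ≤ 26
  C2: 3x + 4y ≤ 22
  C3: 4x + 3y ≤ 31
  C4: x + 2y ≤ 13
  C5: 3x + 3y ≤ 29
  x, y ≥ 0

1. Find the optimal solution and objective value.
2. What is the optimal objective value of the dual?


1. x = 2, y = 4, z = 70
2. 70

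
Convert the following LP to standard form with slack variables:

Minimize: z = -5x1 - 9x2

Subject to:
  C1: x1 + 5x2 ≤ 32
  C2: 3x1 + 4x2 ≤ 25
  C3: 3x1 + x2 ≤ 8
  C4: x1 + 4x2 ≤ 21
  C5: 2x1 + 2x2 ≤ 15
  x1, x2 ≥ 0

min z = -5x1 - 9x2

s.t.
  x1 + 5x2 + s1 = 32
  3x1 + 4x2 + s2 = 25
  3x1 + x2 + s3 = 8
  x1 + 4x2 + s4 = 21
  2x1 + 2x2 + s5 = 15
  x1, x2, s1, s2, s3, s4, s5 ≥ 0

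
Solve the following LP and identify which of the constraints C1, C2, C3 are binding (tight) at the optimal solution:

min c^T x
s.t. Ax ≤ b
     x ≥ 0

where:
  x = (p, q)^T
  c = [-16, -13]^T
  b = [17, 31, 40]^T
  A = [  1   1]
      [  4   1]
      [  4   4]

At p = 7, q = 3, compute slack b - a·x for each constraint:
  C1: 17 − 10 = 7  (slack)
  C2: 31 − 31 = 0  (binding)
  C3: 40 − 40 = 0  (binding)

Optimal: p = 7, q = 3
Binding: C2, C3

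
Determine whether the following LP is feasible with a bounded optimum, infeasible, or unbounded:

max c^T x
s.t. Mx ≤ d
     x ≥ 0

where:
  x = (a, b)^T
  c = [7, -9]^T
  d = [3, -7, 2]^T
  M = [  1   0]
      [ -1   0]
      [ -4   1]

Infeasible (no feasible solution exists)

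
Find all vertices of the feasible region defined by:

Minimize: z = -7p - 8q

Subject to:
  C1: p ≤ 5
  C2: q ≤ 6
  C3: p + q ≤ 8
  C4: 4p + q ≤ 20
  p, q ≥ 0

(0, 0), (5, 0), (4, 4), (2, 6), (0, 6)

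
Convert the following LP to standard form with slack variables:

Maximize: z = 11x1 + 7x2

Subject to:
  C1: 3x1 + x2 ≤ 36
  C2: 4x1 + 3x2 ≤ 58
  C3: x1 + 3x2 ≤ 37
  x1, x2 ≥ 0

max z = 11x1 + 7x2

s.t.
  3x1 + x2 + s1 = 36
  4x1 + 3x2 + s2 = 58
  x1 + 3x2 + s3 = 37
  x1, x2, s1, s2, s3 ≥ 0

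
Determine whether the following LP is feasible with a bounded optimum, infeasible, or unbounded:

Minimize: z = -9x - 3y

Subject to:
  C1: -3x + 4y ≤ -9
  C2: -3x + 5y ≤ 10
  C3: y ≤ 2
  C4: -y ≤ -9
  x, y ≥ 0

Infeasible (no feasible solution exists)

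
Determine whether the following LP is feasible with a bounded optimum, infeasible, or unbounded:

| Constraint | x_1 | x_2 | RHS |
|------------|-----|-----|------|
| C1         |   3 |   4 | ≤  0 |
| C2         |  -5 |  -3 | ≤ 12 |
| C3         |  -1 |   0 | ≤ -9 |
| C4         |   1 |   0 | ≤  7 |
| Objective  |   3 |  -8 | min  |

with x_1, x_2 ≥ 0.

Infeasible (no feasible solution exists)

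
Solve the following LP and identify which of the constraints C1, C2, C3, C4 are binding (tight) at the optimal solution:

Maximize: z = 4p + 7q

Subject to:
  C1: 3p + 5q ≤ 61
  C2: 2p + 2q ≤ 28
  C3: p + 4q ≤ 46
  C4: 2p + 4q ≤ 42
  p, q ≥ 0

At p = 7, q = 7, compute slack b - a·x for each constraint:
  C1: 61 − 56 = 5  (slack)
  C2: 28 − 28 = 0  (binding)
  C3: 46 − 35 = 11  (slack)
  C4: 42 − 42 = 0  (binding)

Optimal: p = 7, q = 7
Binding: C2, C4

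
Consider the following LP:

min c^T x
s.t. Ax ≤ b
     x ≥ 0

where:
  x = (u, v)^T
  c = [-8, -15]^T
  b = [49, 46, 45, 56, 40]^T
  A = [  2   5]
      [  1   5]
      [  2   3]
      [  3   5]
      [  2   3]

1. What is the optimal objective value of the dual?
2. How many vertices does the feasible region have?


1. -161
2. 5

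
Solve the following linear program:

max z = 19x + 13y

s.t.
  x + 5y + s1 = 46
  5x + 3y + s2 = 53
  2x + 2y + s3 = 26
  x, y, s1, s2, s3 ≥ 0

Evaluate the objective at each vertex of the feasible region:
  z(0, 0) = 0
  z(10.6, 0) = 201.4
  z(7, 6) = 211  ←
  z(4.75, 8.25) = 197.5
  z(0, 9.2) = 119.6
The maximum is at x = 7, y = 6.

x = 7, y = 6, z = 211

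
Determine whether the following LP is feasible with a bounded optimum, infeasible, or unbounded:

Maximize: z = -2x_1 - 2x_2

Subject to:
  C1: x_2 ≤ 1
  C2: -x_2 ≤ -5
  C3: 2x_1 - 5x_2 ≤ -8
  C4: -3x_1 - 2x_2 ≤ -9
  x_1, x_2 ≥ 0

Infeasible (no feasible solution exists)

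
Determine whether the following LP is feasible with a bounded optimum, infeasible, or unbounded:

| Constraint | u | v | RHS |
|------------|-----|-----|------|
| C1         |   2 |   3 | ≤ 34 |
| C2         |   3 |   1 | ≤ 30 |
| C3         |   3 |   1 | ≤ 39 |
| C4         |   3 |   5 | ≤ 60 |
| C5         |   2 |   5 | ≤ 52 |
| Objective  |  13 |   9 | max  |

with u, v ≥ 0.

Feasible with a bounded optimal solution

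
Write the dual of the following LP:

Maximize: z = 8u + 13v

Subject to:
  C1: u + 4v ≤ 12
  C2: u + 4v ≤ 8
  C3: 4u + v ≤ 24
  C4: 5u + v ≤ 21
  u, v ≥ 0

Primal max cᵀx s.t. Ax ≤ b, x ≥ 0  →  Dual min bᵀy s.t. Aᵀy ≥ c, y ≥ 0.

Minimize: z = 12y1 + 8y2 + 24y3 + 21y4

Subject to:
  y1 + y2 + 4y3 + 5y4 ≥ 8
  4y1 + 4y2 + y3 + y4 ≥ 13
  y1, y2, y3, y4 ≥ 0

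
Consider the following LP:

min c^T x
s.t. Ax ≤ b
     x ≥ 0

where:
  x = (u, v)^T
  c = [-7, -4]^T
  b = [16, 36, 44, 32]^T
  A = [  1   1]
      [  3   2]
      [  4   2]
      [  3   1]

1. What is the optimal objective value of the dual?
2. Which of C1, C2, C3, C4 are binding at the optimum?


1. -80
2. C2, C3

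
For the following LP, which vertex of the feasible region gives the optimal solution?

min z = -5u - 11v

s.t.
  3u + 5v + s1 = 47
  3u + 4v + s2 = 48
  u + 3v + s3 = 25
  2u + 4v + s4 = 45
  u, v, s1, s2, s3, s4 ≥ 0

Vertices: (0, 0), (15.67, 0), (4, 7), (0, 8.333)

Evaluate the objective at each vertex of the feasible region:
  z(0, 0) = 0
  z(15.67, 0) = -78.33
  z(4, 7) = -97  ←
  z(0, 8.333) = -91.67
The minimum is at u = 4, v = 7.

(4, 7)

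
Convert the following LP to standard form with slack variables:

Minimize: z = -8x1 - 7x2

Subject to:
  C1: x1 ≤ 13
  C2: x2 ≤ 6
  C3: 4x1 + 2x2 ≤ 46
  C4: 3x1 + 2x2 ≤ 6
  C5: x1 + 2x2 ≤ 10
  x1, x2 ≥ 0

min z = -8x1 - 7x2

s.t.
  x1 + s1 = 13
  x2 + s2 = 6
  4x1 + 2x2 + s3 = 46
  3x1 + 2x2 + s4 = 6
  x1 + 2x2 + s5 = 10
  x1, x2, s1, s2, s3, s4, s5 ≥ 0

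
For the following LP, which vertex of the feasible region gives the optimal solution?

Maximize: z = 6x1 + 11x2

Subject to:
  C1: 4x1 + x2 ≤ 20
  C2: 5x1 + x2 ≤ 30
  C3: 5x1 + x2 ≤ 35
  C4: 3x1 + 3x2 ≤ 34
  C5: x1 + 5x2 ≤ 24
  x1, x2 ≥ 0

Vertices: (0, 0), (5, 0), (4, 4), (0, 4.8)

Evaluate the objective at each vertex of the feasible region:
  z(0, 0) = 0
  z(5, 0) = 30
  z(4, 4) = 68  ←
  z(0, 4.8) = 52.8
The maximum is at x1 = 4, x2 = 4.

(4, 4)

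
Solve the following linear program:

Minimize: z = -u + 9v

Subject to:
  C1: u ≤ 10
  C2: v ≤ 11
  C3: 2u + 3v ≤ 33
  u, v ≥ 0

Evaluate the objective at each vertex of the feasible region:
  z(0, 0) = 0
  z(10, 0) = -10  ←
  z(10, 4.333) = 29
  z(0, 11) = 99
The minimum is at u = 10, v = 0.

u = 10, v = 0, z = -10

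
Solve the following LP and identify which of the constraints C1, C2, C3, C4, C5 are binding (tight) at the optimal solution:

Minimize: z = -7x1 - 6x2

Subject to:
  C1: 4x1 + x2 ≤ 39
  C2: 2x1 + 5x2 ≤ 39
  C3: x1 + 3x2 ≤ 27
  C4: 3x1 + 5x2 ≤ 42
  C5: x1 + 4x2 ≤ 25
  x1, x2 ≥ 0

At x1 = 9, x2 = 3, compute slack b - a·x for each constraint:
  C1: 39 − 39 = 0  (binding)
  C2: 39 − 33 = 6  (slack)
  C3: 27 − 18 = 9  (slack)
  C4: 42 − 42 = 0  (binding)
  C5: 25 − 21 = 4  (slack)

Optimal: x1 = 9, x2 = 3
Binding: C1, C4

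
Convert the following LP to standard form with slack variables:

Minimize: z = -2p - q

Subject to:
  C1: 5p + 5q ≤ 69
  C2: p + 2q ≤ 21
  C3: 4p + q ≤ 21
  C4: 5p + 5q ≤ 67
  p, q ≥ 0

min z = -2p - q

s.t.
  5p + 5q + s1 = 69
  p + 2q + s2 = 21
  4p + q + s3 = 21
  5p + 5q + s4 = 67
  p, q, s1, s2, s3, s4 ≥ 0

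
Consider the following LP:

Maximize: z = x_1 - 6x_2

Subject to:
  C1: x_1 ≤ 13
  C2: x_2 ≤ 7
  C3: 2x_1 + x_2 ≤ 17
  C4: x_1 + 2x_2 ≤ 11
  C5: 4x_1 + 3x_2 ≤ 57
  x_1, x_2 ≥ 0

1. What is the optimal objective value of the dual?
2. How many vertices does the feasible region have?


1. 8.5
2. 4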